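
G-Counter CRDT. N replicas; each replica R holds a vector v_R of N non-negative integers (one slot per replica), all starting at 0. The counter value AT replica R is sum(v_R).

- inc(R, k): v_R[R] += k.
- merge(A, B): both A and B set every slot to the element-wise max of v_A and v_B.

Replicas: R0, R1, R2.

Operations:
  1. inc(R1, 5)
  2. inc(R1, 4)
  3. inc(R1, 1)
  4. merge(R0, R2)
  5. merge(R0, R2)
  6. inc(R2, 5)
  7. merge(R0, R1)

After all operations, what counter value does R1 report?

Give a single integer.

Op 1: inc R1 by 5 -> R1=(0,5,0) value=5
Op 2: inc R1 by 4 -> R1=(0,9,0) value=9
Op 3: inc R1 by 1 -> R1=(0,10,0) value=10
Op 4: merge R0<->R2 -> R0=(0,0,0) R2=(0,0,0)
Op 5: merge R0<->R2 -> R0=(0,0,0) R2=(0,0,0)
Op 6: inc R2 by 5 -> R2=(0,0,5) value=5
Op 7: merge R0<->R1 -> R0=(0,10,0) R1=(0,10,0)

Answer: 10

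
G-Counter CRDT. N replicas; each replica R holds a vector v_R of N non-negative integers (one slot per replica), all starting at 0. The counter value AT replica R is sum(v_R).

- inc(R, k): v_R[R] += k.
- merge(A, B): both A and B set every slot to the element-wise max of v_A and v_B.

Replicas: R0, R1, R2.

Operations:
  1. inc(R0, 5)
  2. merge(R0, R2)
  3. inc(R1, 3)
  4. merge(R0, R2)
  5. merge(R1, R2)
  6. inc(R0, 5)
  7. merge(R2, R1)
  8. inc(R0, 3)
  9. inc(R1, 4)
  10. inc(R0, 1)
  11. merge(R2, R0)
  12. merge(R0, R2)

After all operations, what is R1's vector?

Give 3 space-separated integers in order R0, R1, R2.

Op 1: inc R0 by 5 -> R0=(5,0,0) value=5
Op 2: merge R0<->R2 -> R0=(5,0,0) R2=(5,0,0)
Op 3: inc R1 by 3 -> R1=(0,3,0) value=3
Op 4: merge R0<->R2 -> R0=(5,0,0) R2=(5,0,0)
Op 5: merge R1<->R2 -> R1=(5,3,0) R2=(5,3,0)
Op 6: inc R0 by 5 -> R0=(10,0,0) value=10
Op 7: merge R2<->R1 -> R2=(5,3,0) R1=(5,3,0)
Op 8: inc R0 by 3 -> R0=(13,0,0) value=13
Op 9: inc R1 by 4 -> R1=(5,7,0) value=12
Op 10: inc R0 by 1 -> R0=(14,0,0) value=14
Op 11: merge R2<->R0 -> R2=(14,3,0) R0=(14,3,0)
Op 12: merge R0<->R2 -> R0=(14,3,0) R2=(14,3,0)

Answer: 5 7 0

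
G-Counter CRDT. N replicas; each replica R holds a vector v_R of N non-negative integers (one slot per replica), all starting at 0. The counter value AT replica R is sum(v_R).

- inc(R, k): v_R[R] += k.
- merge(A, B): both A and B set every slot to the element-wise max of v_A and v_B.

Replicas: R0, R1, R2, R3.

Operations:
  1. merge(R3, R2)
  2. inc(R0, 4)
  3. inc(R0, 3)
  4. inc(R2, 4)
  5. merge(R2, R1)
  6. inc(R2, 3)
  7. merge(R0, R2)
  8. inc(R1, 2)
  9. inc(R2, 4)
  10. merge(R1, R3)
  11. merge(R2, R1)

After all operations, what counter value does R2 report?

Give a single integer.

Op 1: merge R3<->R2 -> R3=(0,0,0,0) R2=(0,0,0,0)
Op 2: inc R0 by 4 -> R0=(4,0,0,0) value=4
Op 3: inc R0 by 3 -> R0=(7,0,0,0) value=7
Op 4: inc R2 by 4 -> R2=(0,0,4,0) value=4
Op 5: merge R2<->R1 -> R2=(0,0,4,0) R1=(0,0,4,0)
Op 6: inc R2 by 3 -> R2=(0,0,7,0) value=7
Op 7: merge R0<->R2 -> R0=(7,0,7,0) R2=(7,0,7,0)
Op 8: inc R1 by 2 -> R1=(0,2,4,0) value=6
Op 9: inc R2 by 4 -> R2=(7,0,11,0) value=18
Op 10: merge R1<->R3 -> R1=(0,2,4,0) R3=(0,2,4,0)
Op 11: merge R2<->R1 -> R2=(7,2,11,0) R1=(7,2,11,0)

Answer: 20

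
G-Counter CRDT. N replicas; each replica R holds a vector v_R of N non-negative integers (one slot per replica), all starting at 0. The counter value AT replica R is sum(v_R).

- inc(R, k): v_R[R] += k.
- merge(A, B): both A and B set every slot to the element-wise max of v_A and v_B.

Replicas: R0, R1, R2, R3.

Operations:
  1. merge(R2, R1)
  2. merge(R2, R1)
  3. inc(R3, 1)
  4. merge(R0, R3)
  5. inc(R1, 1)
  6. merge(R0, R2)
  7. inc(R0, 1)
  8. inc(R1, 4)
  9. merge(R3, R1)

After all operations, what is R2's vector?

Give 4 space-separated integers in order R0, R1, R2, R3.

Answer: 0 0 0 1

Derivation:
Op 1: merge R2<->R1 -> R2=(0,0,0,0) R1=(0,0,0,0)
Op 2: merge R2<->R1 -> R2=(0,0,0,0) R1=(0,0,0,0)
Op 3: inc R3 by 1 -> R3=(0,0,0,1) value=1
Op 4: merge R0<->R3 -> R0=(0,0,0,1) R3=(0,0,0,1)
Op 5: inc R1 by 1 -> R1=(0,1,0,0) value=1
Op 6: merge R0<->R2 -> R0=(0,0,0,1) R2=(0,0,0,1)
Op 7: inc R0 by 1 -> R0=(1,0,0,1) value=2
Op 8: inc R1 by 4 -> R1=(0,5,0,0) value=5
Op 9: merge R3<->R1 -> R3=(0,5,0,1) R1=(0,5,0,1)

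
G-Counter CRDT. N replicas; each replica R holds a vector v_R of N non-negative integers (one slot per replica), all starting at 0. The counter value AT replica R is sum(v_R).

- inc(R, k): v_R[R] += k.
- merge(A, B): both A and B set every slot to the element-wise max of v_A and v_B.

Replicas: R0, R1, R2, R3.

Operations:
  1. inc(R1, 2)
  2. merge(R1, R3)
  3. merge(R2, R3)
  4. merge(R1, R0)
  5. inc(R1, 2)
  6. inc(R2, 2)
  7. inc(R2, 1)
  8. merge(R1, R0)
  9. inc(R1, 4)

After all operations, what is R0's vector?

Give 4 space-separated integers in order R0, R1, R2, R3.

Op 1: inc R1 by 2 -> R1=(0,2,0,0) value=2
Op 2: merge R1<->R3 -> R1=(0,2,0,0) R3=(0,2,0,0)
Op 3: merge R2<->R3 -> R2=(0,2,0,0) R3=(0,2,0,0)
Op 4: merge R1<->R0 -> R1=(0,2,0,0) R0=(0,2,0,0)
Op 5: inc R1 by 2 -> R1=(0,4,0,0) value=4
Op 6: inc R2 by 2 -> R2=(0,2,2,0) value=4
Op 7: inc R2 by 1 -> R2=(0,2,3,0) value=5
Op 8: merge R1<->R0 -> R1=(0,4,0,0) R0=(0,4,0,0)
Op 9: inc R1 by 4 -> R1=(0,8,0,0) value=8

Answer: 0 4 0 0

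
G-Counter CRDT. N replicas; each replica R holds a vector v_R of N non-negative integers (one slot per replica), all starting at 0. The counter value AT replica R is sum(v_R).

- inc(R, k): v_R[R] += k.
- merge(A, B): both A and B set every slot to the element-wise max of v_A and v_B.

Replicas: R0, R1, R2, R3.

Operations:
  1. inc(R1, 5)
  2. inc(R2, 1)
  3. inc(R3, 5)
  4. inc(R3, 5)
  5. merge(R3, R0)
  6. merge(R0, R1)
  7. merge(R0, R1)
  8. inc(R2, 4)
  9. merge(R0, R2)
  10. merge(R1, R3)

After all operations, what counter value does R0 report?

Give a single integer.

Answer: 20

Derivation:
Op 1: inc R1 by 5 -> R1=(0,5,0,0) value=5
Op 2: inc R2 by 1 -> R2=(0,0,1,0) value=1
Op 3: inc R3 by 5 -> R3=(0,0,0,5) value=5
Op 4: inc R3 by 5 -> R3=(0,0,0,10) value=10
Op 5: merge R3<->R0 -> R3=(0,0,0,10) R0=(0,0,0,10)
Op 6: merge R0<->R1 -> R0=(0,5,0,10) R1=(0,5,0,10)
Op 7: merge R0<->R1 -> R0=(0,5,0,10) R1=(0,5,0,10)
Op 8: inc R2 by 4 -> R2=(0,0,5,0) value=5
Op 9: merge R0<->R2 -> R0=(0,5,5,10) R2=(0,5,5,10)
Op 10: merge R1<->R3 -> R1=(0,5,0,10) R3=(0,5,0,10)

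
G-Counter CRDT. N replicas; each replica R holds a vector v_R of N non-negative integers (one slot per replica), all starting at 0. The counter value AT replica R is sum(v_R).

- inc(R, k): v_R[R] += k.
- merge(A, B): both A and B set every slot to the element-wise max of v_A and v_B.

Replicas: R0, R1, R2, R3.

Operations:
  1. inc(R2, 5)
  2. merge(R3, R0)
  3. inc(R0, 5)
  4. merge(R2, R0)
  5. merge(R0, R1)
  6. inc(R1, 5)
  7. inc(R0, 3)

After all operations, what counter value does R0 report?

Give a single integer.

Op 1: inc R2 by 5 -> R2=(0,0,5,0) value=5
Op 2: merge R3<->R0 -> R3=(0,0,0,0) R0=(0,0,0,0)
Op 3: inc R0 by 5 -> R0=(5,0,0,0) value=5
Op 4: merge R2<->R0 -> R2=(5,0,5,0) R0=(5,0,5,0)
Op 5: merge R0<->R1 -> R0=(5,0,5,0) R1=(5,0,5,0)
Op 6: inc R1 by 5 -> R1=(5,5,5,0) value=15
Op 7: inc R0 by 3 -> R0=(8,0,5,0) value=13

Answer: 13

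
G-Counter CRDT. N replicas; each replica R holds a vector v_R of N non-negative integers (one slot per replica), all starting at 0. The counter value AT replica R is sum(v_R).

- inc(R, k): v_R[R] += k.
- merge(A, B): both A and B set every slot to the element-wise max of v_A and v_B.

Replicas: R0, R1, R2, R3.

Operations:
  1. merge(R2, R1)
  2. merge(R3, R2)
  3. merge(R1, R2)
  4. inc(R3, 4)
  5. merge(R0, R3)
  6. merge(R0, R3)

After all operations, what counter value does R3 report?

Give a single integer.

Answer: 4

Derivation:
Op 1: merge R2<->R1 -> R2=(0,0,0,0) R1=(0,0,0,0)
Op 2: merge R3<->R2 -> R3=(0,0,0,0) R2=(0,0,0,0)
Op 3: merge R1<->R2 -> R1=(0,0,0,0) R2=(0,0,0,0)
Op 4: inc R3 by 4 -> R3=(0,0,0,4) value=4
Op 5: merge R0<->R3 -> R0=(0,0,0,4) R3=(0,0,0,4)
Op 6: merge R0<->R3 -> R0=(0,0,0,4) R3=(0,0,0,4)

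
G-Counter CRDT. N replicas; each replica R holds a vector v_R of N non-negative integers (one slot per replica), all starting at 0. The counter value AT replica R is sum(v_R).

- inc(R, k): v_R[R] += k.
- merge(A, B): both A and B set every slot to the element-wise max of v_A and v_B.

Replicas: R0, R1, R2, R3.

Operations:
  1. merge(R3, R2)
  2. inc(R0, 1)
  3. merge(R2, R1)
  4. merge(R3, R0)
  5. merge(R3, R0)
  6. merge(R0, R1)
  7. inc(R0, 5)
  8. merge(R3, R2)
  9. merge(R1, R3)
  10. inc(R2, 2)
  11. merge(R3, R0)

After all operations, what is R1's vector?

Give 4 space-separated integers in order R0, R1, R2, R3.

Answer: 1 0 0 0

Derivation:
Op 1: merge R3<->R2 -> R3=(0,0,0,0) R2=(0,0,0,0)
Op 2: inc R0 by 1 -> R0=(1,0,0,0) value=1
Op 3: merge R2<->R1 -> R2=(0,0,0,0) R1=(0,0,0,0)
Op 4: merge R3<->R0 -> R3=(1,0,0,0) R0=(1,0,0,0)
Op 5: merge R3<->R0 -> R3=(1,0,0,0) R0=(1,0,0,0)
Op 6: merge R0<->R1 -> R0=(1,0,0,0) R1=(1,0,0,0)
Op 7: inc R0 by 5 -> R0=(6,0,0,0) value=6
Op 8: merge R3<->R2 -> R3=(1,0,0,0) R2=(1,0,0,0)
Op 9: merge R1<->R3 -> R1=(1,0,0,0) R3=(1,0,0,0)
Op 10: inc R2 by 2 -> R2=(1,0,2,0) value=3
Op 11: merge R3<->R0 -> R3=(6,0,0,0) R0=(6,0,0,0)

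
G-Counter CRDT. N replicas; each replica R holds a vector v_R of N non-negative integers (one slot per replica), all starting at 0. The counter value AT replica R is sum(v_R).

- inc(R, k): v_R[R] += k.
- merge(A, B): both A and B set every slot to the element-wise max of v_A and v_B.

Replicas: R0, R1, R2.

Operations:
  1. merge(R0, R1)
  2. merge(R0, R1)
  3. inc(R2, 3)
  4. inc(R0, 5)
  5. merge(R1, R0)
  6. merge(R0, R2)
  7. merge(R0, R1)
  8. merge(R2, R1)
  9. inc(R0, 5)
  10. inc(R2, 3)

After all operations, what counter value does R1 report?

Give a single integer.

Op 1: merge R0<->R1 -> R0=(0,0,0) R1=(0,0,0)
Op 2: merge R0<->R1 -> R0=(0,0,0) R1=(0,0,0)
Op 3: inc R2 by 3 -> R2=(0,0,3) value=3
Op 4: inc R0 by 5 -> R0=(5,0,0) value=5
Op 5: merge R1<->R0 -> R1=(5,0,0) R0=(5,0,0)
Op 6: merge R0<->R2 -> R0=(5,0,3) R2=(5,0,3)
Op 7: merge R0<->R1 -> R0=(5,0,3) R1=(5,0,3)
Op 8: merge R2<->R1 -> R2=(5,0,3) R1=(5,0,3)
Op 9: inc R0 by 5 -> R0=(10,0,3) value=13
Op 10: inc R2 by 3 -> R2=(5,0,6) value=11

Answer: 8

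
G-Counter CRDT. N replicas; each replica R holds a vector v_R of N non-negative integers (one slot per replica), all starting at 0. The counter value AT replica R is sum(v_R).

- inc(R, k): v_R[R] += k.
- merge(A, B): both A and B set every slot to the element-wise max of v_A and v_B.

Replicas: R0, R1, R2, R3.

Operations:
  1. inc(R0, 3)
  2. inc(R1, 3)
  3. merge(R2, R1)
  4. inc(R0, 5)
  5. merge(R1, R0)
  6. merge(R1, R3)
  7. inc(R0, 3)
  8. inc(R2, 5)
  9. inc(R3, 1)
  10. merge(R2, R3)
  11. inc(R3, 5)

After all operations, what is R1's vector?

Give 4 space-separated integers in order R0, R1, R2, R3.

Answer: 8 3 0 0

Derivation:
Op 1: inc R0 by 3 -> R0=(3,0,0,0) value=3
Op 2: inc R1 by 3 -> R1=(0,3,0,0) value=3
Op 3: merge R2<->R1 -> R2=(0,3,0,0) R1=(0,3,0,0)
Op 4: inc R0 by 5 -> R0=(8,0,0,0) value=8
Op 5: merge R1<->R0 -> R1=(8,3,0,0) R0=(8,3,0,0)
Op 6: merge R1<->R3 -> R1=(8,3,0,0) R3=(8,3,0,0)
Op 7: inc R0 by 3 -> R0=(11,3,0,0) value=14
Op 8: inc R2 by 5 -> R2=(0,3,5,0) value=8
Op 9: inc R3 by 1 -> R3=(8,3,0,1) value=12
Op 10: merge R2<->R3 -> R2=(8,3,5,1) R3=(8,3,5,1)
Op 11: inc R3 by 5 -> R3=(8,3,5,6) value=22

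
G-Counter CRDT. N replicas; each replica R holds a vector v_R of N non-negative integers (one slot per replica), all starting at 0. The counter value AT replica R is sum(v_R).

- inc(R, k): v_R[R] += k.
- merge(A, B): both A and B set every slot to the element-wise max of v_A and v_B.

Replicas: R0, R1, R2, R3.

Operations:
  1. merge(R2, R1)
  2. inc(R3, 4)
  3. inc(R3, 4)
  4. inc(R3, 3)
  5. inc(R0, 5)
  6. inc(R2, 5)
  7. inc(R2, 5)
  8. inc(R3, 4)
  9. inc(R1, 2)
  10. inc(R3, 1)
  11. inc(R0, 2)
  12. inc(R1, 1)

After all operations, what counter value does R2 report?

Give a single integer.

Answer: 10

Derivation:
Op 1: merge R2<->R1 -> R2=(0,0,0,0) R1=(0,0,0,0)
Op 2: inc R3 by 4 -> R3=(0,0,0,4) value=4
Op 3: inc R3 by 4 -> R3=(0,0,0,8) value=8
Op 4: inc R3 by 3 -> R3=(0,0,0,11) value=11
Op 5: inc R0 by 5 -> R0=(5,0,0,0) value=5
Op 6: inc R2 by 5 -> R2=(0,0,5,0) value=5
Op 7: inc R2 by 5 -> R2=(0,0,10,0) value=10
Op 8: inc R3 by 4 -> R3=(0,0,0,15) value=15
Op 9: inc R1 by 2 -> R1=(0,2,0,0) value=2
Op 10: inc R3 by 1 -> R3=(0,0,0,16) value=16
Op 11: inc R0 by 2 -> R0=(7,0,0,0) value=7
Op 12: inc R1 by 1 -> R1=(0,3,0,0) value=3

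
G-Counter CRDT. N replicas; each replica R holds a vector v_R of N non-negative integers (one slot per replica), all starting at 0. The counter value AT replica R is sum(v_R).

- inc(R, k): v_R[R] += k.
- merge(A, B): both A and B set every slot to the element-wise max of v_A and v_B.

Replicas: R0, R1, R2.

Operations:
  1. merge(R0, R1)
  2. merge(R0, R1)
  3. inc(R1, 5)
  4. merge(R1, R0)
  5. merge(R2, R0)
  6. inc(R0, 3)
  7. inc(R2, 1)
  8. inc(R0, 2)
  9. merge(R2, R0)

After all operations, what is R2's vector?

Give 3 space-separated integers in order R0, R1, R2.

Op 1: merge R0<->R1 -> R0=(0,0,0) R1=(0,0,0)
Op 2: merge R0<->R1 -> R0=(0,0,0) R1=(0,0,0)
Op 3: inc R1 by 5 -> R1=(0,5,0) value=5
Op 4: merge R1<->R0 -> R1=(0,5,0) R0=(0,5,0)
Op 5: merge R2<->R0 -> R2=(0,5,0) R0=(0,5,0)
Op 6: inc R0 by 3 -> R0=(3,5,0) value=8
Op 7: inc R2 by 1 -> R2=(0,5,1) value=6
Op 8: inc R0 by 2 -> R0=(5,5,0) value=10
Op 9: merge R2<->R0 -> R2=(5,5,1) R0=(5,5,1)

Answer: 5 5 1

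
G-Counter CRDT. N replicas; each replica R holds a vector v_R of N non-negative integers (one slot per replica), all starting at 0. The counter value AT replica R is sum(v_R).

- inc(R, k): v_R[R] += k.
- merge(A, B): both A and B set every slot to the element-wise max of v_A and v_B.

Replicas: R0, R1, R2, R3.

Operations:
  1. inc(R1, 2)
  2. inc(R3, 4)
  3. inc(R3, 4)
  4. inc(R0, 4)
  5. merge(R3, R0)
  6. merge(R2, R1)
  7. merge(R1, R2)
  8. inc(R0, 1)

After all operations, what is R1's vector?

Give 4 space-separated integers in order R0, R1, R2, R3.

Answer: 0 2 0 0

Derivation:
Op 1: inc R1 by 2 -> R1=(0,2,0,0) value=2
Op 2: inc R3 by 4 -> R3=(0,0,0,4) value=4
Op 3: inc R3 by 4 -> R3=(0,0,0,8) value=8
Op 4: inc R0 by 4 -> R0=(4,0,0,0) value=4
Op 5: merge R3<->R0 -> R3=(4,0,0,8) R0=(4,0,0,8)
Op 6: merge R2<->R1 -> R2=(0,2,0,0) R1=(0,2,0,0)
Op 7: merge R1<->R2 -> R1=(0,2,0,0) R2=(0,2,0,0)
Op 8: inc R0 by 1 -> R0=(5,0,0,8) value=13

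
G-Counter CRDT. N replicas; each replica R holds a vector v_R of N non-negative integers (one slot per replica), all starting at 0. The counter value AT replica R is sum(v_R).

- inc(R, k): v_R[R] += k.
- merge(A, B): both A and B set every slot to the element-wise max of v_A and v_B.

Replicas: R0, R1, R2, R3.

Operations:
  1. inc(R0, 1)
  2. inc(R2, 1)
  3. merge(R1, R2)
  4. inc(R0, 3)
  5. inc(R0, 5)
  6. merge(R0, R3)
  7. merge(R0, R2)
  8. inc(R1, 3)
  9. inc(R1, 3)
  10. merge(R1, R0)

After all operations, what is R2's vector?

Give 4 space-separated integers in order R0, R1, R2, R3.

Op 1: inc R0 by 1 -> R0=(1,0,0,0) value=1
Op 2: inc R2 by 1 -> R2=(0,0,1,0) value=1
Op 3: merge R1<->R2 -> R1=(0,0,1,0) R2=(0,0,1,0)
Op 4: inc R0 by 3 -> R0=(4,0,0,0) value=4
Op 5: inc R0 by 5 -> R0=(9,0,0,0) value=9
Op 6: merge R0<->R3 -> R0=(9,0,0,0) R3=(9,0,0,0)
Op 7: merge R0<->R2 -> R0=(9,0,1,0) R2=(9,0,1,0)
Op 8: inc R1 by 3 -> R1=(0,3,1,0) value=4
Op 9: inc R1 by 3 -> R1=(0,6,1,0) value=7
Op 10: merge R1<->R0 -> R1=(9,6,1,0) R0=(9,6,1,0)

Answer: 9 0 1 0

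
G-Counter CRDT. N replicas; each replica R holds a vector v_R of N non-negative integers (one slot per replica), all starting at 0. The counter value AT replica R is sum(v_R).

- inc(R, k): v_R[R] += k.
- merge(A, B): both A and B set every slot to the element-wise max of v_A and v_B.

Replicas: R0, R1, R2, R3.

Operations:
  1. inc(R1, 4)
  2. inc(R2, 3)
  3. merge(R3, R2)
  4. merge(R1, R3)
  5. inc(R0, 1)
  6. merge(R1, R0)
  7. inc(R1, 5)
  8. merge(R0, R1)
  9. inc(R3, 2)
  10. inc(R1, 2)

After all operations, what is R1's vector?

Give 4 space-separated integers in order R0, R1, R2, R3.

Answer: 1 11 3 0

Derivation:
Op 1: inc R1 by 4 -> R1=(0,4,0,0) value=4
Op 2: inc R2 by 3 -> R2=(0,0,3,0) value=3
Op 3: merge R3<->R2 -> R3=(0,0,3,0) R2=(0,0,3,0)
Op 4: merge R1<->R3 -> R1=(0,4,3,0) R3=(0,4,3,0)
Op 5: inc R0 by 1 -> R0=(1,0,0,0) value=1
Op 6: merge R1<->R0 -> R1=(1,4,3,0) R0=(1,4,3,0)
Op 7: inc R1 by 5 -> R1=(1,9,3,0) value=13
Op 8: merge R0<->R1 -> R0=(1,9,3,0) R1=(1,9,3,0)
Op 9: inc R3 by 2 -> R3=(0,4,3,2) value=9
Op 10: inc R1 by 2 -> R1=(1,11,3,0) value=15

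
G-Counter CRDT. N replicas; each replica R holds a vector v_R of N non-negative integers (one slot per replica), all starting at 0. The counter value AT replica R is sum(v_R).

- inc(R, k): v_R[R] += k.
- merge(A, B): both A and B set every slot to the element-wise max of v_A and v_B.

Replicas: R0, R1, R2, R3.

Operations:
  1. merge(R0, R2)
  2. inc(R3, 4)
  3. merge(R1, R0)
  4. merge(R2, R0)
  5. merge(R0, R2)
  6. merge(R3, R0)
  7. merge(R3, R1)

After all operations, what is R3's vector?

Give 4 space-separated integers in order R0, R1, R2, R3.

Answer: 0 0 0 4

Derivation:
Op 1: merge R0<->R2 -> R0=(0,0,0,0) R2=(0,0,0,0)
Op 2: inc R3 by 4 -> R3=(0,0,0,4) value=4
Op 3: merge R1<->R0 -> R1=(0,0,0,0) R0=(0,0,0,0)
Op 4: merge R2<->R0 -> R2=(0,0,0,0) R0=(0,0,0,0)
Op 5: merge R0<->R2 -> R0=(0,0,0,0) R2=(0,0,0,0)
Op 6: merge R3<->R0 -> R3=(0,0,0,4) R0=(0,0,0,4)
Op 7: merge R3<->R1 -> R3=(0,0,0,4) R1=(0,0,0,4)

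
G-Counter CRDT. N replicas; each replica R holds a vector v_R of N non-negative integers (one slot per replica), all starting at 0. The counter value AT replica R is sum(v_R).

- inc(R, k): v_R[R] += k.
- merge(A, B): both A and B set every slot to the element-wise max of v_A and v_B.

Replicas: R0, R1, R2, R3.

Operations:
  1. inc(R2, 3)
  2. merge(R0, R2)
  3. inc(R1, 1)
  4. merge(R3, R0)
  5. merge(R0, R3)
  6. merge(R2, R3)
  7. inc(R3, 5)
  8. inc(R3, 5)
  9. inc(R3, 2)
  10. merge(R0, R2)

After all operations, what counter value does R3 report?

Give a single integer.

Op 1: inc R2 by 3 -> R2=(0,0,3,0) value=3
Op 2: merge R0<->R2 -> R0=(0,0,3,0) R2=(0,0,3,0)
Op 3: inc R1 by 1 -> R1=(0,1,0,0) value=1
Op 4: merge R3<->R0 -> R3=(0,0,3,0) R0=(0,0,3,0)
Op 5: merge R0<->R3 -> R0=(0,0,3,0) R3=(0,0,3,0)
Op 6: merge R2<->R3 -> R2=(0,0,3,0) R3=(0,0,3,0)
Op 7: inc R3 by 5 -> R3=(0,0,3,5) value=8
Op 8: inc R3 by 5 -> R3=(0,0,3,10) value=13
Op 9: inc R3 by 2 -> R3=(0,0,3,12) value=15
Op 10: merge R0<->R2 -> R0=(0,0,3,0) R2=(0,0,3,0)

Answer: 15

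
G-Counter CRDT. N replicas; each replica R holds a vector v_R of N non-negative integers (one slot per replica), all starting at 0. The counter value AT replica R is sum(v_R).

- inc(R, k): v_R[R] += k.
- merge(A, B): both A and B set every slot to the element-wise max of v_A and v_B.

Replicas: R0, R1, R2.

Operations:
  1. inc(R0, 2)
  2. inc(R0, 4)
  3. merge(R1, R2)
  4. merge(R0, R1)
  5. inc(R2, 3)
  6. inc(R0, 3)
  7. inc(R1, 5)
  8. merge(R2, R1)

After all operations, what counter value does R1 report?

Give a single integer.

Answer: 14

Derivation:
Op 1: inc R0 by 2 -> R0=(2,0,0) value=2
Op 2: inc R0 by 4 -> R0=(6,0,0) value=6
Op 3: merge R1<->R2 -> R1=(0,0,0) R2=(0,0,0)
Op 4: merge R0<->R1 -> R0=(6,0,0) R1=(6,0,0)
Op 5: inc R2 by 3 -> R2=(0,0,3) value=3
Op 6: inc R0 by 3 -> R0=(9,0,0) value=9
Op 7: inc R1 by 5 -> R1=(6,5,0) value=11
Op 8: merge R2<->R1 -> R2=(6,5,3) R1=(6,5,3)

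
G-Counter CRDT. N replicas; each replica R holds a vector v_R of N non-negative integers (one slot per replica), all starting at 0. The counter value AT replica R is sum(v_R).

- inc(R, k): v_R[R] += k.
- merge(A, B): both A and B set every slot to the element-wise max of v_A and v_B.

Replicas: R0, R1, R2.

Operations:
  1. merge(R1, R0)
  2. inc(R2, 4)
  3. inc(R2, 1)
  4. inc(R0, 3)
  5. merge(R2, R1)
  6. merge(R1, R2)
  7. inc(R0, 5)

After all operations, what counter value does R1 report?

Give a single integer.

Op 1: merge R1<->R0 -> R1=(0,0,0) R0=(0,0,0)
Op 2: inc R2 by 4 -> R2=(0,0,4) value=4
Op 3: inc R2 by 1 -> R2=(0,0,5) value=5
Op 4: inc R0 by 3 -> R0=(3,0,0) value=3
Op 5: merge R2<->R1 -> R2=(0,0,5) R1=(0,0,5)
Op 6: merge R1<->R2 -> R1=(0,0,5) R2=(0,0,5)
Op 7: inc R0 by 5 -> R0=(8,0,0) value=8

Answer: 5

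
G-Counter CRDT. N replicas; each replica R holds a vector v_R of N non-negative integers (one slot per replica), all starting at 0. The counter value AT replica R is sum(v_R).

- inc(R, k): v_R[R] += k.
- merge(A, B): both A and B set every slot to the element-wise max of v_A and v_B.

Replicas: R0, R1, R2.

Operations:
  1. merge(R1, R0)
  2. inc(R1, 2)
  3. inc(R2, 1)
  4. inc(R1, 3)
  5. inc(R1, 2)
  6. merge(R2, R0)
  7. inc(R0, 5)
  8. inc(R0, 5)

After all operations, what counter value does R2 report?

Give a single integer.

Answer: 1

Derivation:
Op 1: merge R1<->R0 -> R1=(0,0,0) R0=(0,0,0)
Op 2: inc R1 by 2 -> R1=(0,2,0) value=2
Op 3: inc R2 by 1 -> R2=(0,0,1) value=1
Op 4: inc R1 by 3 -> R1=(0,5,0) value=5
Op 5: inc R1 by 2 -> R1=(0,7,0) value=7
Op 6: merge R2<->R0 -> R2=(0,0,1) R0=(0,0,1)
Op 7: inc R0 by 5 -> R0=(5,0,1) value=6
Op 8: inc R0 by 5 -> R0=(10,0,1) value=11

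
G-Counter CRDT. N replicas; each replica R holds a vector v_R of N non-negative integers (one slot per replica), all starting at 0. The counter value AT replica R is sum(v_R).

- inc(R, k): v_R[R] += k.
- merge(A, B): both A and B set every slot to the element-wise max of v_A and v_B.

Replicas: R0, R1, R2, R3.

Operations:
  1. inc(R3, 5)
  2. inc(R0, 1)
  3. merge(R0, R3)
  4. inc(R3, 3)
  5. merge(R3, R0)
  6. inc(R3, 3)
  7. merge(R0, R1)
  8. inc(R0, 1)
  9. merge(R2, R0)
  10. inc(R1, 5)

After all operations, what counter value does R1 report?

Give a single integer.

Answer: 14

Derivation:
Op 1: inc R3 by 5 -> R3=(0,0,0,5) value=5
Op 2: inc R0 by 1 -> R0=(1,0,0,0) value=1
Op 3: merge R0<->R3 -> R0=(1,0,0,5) R3=(1,0,0,5)
Op 4: inc R3 by 3 -> R3=(1,0,0,8) value=9
Op 5: merge R3<->R0 -> R3=(1,0,0,8) R0=(1,0,0,8)
Op 6: inc R3 by 3 -> R3=(1,0,0,11) value=12
Op 7: merge R0<->R1 -> R0=(1,0,0,8) R1=(1,0,0,8)
Op 8: inc R0 by 1 -> R0=(2,0,0,8) value=10
Op 9: merge R2<->R0 -> R2=(2,0,0,8) R0=(2,0,0,8)
Op 10: inc R1 by 5 -> R1=(1,5,0,8) value=14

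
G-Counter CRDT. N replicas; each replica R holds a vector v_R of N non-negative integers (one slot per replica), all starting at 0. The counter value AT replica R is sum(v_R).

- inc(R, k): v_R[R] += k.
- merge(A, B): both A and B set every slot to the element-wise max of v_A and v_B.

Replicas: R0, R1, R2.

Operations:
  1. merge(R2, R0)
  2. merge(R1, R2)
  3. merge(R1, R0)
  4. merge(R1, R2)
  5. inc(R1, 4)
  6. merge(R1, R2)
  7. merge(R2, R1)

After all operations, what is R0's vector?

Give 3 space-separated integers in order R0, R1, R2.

Op 1: merge R2<->R0 -> R2=(0,0,0) R0=(0,0,0)
Op 2: merge R1<->R2 -> R1=(0,0,0) R2=(0,0,0)
Op 3: merge R1<->R0 -> R1=(0,0,0) R0=(0,0,0)
Op 4: merge R1<->R2 -> R1=(0,0,0) R2=(0,0,0)
Op 5: inc R1 by 4 -> R1=(0,4,0) value=4
Op 6: merge R1<->R2 -> R1=(0,4,0) R2=(0,4,0)
Op 7: merge R2<->R1 -> R2=(0,4,0) R1=(0,4,0)

Answer: 0 0 0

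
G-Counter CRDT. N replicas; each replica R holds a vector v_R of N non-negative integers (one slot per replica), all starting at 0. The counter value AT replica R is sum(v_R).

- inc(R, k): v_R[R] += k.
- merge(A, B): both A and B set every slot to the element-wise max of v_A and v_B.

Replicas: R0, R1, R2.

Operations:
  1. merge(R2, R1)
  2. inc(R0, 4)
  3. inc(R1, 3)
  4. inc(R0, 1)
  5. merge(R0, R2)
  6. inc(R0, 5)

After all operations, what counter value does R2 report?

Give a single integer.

Op 1: merge R2<->R1 -> R2=(0,0,0) R1=(0,0,0)
Op 2: inc R0 by 4 -> R0=(4,0,0) value=4
Op 3: inc R1 by 3 -> R1=(0,3,0) value=3
Op 4: inc R0 by 1 -> R0=(5,0,0) value=5
Op 5: merge R0<->R2 -> R0=(5,0,0) R2=(5,0,0)
Op 6: inc R0 by 5 -> R0=(10,0,0) value=10

Answer: 5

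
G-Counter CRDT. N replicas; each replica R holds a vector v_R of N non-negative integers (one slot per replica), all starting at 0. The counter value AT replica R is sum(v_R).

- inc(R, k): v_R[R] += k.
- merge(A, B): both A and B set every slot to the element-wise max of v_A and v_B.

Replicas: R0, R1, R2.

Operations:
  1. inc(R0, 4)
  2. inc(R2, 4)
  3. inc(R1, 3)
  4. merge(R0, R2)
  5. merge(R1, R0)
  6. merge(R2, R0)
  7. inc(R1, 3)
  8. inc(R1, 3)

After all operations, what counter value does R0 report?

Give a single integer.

Op 1: inc R0 by 4 -> R0=(4,0,0) value=4
Op 2: inc R2 by 4 -> R2=(0,0,4) value=4
Op 3: inc R1 by 3 -> R1=(0,3,0) value=3
Op 4: merge R0<->R2 -> R0=(4,0,4) R2=(4,0,4)
Op 5: merge R1<->R0 -> R1=(4,3,4) R0=(4,3,4)
Op 6: merge R2<->R0 -> R2=(4,3,4) R0=(4,3,4)
Op 7: inc R1 by 3 -> R1=(4,6,4) value=14
Op 8: inc R1 by 3 -> R1=(4,9,4) value=17

Answer: 11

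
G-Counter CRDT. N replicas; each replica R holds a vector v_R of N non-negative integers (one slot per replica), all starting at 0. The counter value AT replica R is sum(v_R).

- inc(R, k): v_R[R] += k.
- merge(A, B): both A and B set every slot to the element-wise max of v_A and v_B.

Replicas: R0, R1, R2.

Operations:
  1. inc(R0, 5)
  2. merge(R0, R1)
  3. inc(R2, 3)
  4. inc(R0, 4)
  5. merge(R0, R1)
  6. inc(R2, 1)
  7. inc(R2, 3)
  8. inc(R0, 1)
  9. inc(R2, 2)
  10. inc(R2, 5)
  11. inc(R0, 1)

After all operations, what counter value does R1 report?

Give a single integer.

Answer: 9

Derivation:
Op 1: inc R0 by 5 -> R0=(5,0,0) value=5
Op 2: merge R0<->R1 -> R0=(5,0,0) R1=(5,0,0)
Op 3: inc R2 by 3 -> R2=(0,0,3) value=3
Op 4: inc R0 by 4 -> R0=(9,0,0) value=9
Op 5: merge R0<->R1 -> R0=(9,0,0) R1=(9,0,0)
Op 6: inc R2 by 1 -> R2=(0,0,4) value=4
Op 7: inc R2 by 3 -> R2=(0,0,7) value=7
Op 8: inc R0 by 1 -> R0=(10,0,0) value=10
Op 9: inc R2 by 2 -> R2=(0,0,9) value=9
Op 10: inc R2 by 5 -> R2=(0,0,14) value=14
Op 11: inc R0 by 1 -> R0=(11,0,0) value=11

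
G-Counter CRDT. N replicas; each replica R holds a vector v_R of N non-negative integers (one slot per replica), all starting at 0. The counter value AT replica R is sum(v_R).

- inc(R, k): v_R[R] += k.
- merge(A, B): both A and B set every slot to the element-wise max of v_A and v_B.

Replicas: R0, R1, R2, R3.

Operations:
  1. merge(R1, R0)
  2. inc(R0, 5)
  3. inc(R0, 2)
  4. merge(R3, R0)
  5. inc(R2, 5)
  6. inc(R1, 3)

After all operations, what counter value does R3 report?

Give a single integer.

Answer: 7

Derivation:
Op 1: merge R1<->R0 -> R1=(0,0,0,0) R0=(0,0,0,0)
Op 2: inc R0 by 5 -> R0=(5,0,0,0) value=5
Op 3: inc R0 by 2 -> R0=(7,0,0,0) value=7
Op 4: merge R3<->R0 -> R3=(7,0,0,0) R0=(7,0,0,0)
Op 5: inc R2 by 5 -> R2=(0,0,5,0) value=5
Op 6: inc R1 by 3 -> R1=(0,3,0,0) value=3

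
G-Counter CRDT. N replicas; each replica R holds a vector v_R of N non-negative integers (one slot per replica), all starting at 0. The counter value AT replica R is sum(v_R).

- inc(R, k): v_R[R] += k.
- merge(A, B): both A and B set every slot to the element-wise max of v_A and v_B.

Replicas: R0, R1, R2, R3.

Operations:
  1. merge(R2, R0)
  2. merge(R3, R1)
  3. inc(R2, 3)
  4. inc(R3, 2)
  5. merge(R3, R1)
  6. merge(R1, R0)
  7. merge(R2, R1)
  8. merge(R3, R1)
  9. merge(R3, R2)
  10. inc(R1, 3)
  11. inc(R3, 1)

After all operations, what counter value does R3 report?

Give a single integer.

Op 1: merge R2<->R0 -> R2=(0,0,0,0) R0=(0,0,0,0)
Op 2: merge R3<->R1 -> R3=(0,0,0,0) R1=(0,0,0,0)
Op 3: inc R2 by 3 -> R2=(0,0,3,0) value=3
Op 4: inc R3 by 2 -> R3=(0,0,0,2) value=2
Op 5: merge R3<->R1 -> R3=(0,0,0,2) R1=(0,0,0,2)
Op 6: merge R1<->R0 -> R1=(0,0,0,2) R0=(0,0,0,2)
Op 7: merge R2<->R1 -> R2=(0,0,3,2) R1=(0,0,3,2)
Op 8: merge R3<->R1 -> R3=(0,0,3,2) R1=(0,0,3,2)
Op 9: merge R3<->R2 -> R3=(0,0,3,2) R2=(0,0,3,2)
Op 10: inc R1 by 3 -> R1=(0,3,3,2) value=8
Op 11: inc R3 by 1 -> R3=(0,0,3,3) value=6

Answer: 6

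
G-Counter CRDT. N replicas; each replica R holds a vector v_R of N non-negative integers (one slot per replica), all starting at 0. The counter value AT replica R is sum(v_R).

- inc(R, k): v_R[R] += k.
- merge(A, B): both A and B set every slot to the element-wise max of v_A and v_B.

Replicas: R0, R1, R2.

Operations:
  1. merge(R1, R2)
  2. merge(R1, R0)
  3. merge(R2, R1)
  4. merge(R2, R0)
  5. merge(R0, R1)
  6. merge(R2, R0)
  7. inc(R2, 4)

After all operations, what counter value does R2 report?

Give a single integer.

Answer: 4

Derivation:
Op 1: merge R1<->R2 -> R1=(0,0,0) R2=(0,0,0)
Op 2: merge R1<->R0 -> R1=(0,0,0) R0=(0,0,0)
Op 3: merge R2<->R1 -> R2=(0,0,0) R1=(0,0,0)
Op 4: merge R2<->R0 -> R2=(0,0,0) R0=(0,0,0)
Op 5: merge R0<->R1 -> R0=(0,0,0) R1=(0,0,0)
Op 6: merge R2<->R0 -> R2=(0,0,0) R0=(0,0,0)
Op 7: inc R2 by 4 -> R2=(0,0,4) value=4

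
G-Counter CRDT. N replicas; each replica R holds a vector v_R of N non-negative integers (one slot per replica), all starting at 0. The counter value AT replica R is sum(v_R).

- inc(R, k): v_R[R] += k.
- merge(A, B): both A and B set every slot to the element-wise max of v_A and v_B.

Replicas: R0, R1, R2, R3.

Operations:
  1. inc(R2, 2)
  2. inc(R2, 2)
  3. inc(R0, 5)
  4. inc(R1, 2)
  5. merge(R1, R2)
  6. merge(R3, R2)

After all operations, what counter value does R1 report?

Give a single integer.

Answer: 6

Derivation:
Op 1: inc R2 by 2 -> R2=(0,0,2,0) value=2
Op 2: inc R2 by 2 -> R2=(0,0,4,0) value=4
Op 3: inc R0 by 5 -> R0=(5,0,0,0) value=5
Op 4: inc R1 by 2 -> R1=(0,2,0,0) value=2
Op 5: merge R1<->R2 -> R1=(0,2,4,0) R2=(0,2,4,0)
Op 6: merge R3<->R2 -> R3=(0,2,4,0) R2=(0,2,4,0)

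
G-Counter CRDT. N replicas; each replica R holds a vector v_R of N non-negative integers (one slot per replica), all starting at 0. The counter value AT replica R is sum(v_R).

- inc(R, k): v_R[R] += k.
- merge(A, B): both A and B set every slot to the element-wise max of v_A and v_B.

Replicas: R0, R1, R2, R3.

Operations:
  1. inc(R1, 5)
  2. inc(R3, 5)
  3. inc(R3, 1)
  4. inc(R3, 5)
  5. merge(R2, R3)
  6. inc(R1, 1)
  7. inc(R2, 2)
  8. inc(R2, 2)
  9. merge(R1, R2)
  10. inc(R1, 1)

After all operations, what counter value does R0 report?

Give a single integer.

Answer: 0

Derivation:
Op 1: inc R1 by 5 -> R1=(0,5,0,0) value=5
Op 2: inc R3 by 5 -> R3=(0,0,0,5) value=5
Op 3: inc R3 by 1 -> R3=(0,0,0,6) value=6
Op 4: inc R3 by 5 -> R3=(0,0,0,11) value=11
Op 5: merge R2<->R3 -> R2=(0,0,0,11) R3=(0,0,0,11)
Op 6: inc R1 by 1 -> R1=(0,6,0,0) value=6
Op 7: inc R2 by 2 -> R2=(0,0,2,11) value=13
Op 8: inc R2 by 2 -> R2=(0,0,4,11) value=15
Op 9: merge R1<->R2 -> R1=(0,6,4,11) R2=(0,6,4,11)
Op 10: inc R1 by 1 -> R1=(0,7,4,11) value=22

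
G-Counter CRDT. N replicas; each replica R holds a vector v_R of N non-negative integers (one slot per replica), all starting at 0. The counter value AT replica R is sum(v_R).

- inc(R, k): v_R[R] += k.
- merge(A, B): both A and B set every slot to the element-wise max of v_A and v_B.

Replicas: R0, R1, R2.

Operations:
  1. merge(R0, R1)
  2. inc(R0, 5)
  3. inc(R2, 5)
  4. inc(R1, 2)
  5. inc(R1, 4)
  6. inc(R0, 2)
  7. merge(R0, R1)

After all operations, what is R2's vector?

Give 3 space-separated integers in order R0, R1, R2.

Answer: 0 0 5

Derivation:
Op 1: merge R0<->R1 -> R0=(0,0,0) R1=(0,0,0)
Op 2: inc R0 by 5 -> R0=(5,0,0) value=5
Op 3: inc R2 by 5 -> R2=(0,0,5) value=5
Op 4: inc R1 by 2 -> R1=(0,2,0) value=2
Op 5: inc R1 by 4 -> R1=(0,6,0) value=6
Op 6: inc R0 by 2 -> R0=(7,0,0) value=7
Op 7: merge R0<->R1 -> R0=(7,6,0) R1=(7,6,0)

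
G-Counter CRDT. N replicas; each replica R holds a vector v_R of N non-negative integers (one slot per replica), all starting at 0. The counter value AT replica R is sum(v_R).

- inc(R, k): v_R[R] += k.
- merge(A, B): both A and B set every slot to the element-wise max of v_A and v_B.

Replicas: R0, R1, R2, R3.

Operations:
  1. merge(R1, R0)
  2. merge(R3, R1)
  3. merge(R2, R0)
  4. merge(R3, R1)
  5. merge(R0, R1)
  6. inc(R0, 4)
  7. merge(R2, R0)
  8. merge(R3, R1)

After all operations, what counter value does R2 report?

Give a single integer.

Op 1: merge R1<->R0 -> R1=(0,0,0,0) R0=(0,0,0,0)
Op 2: merge R3<->R1 -> R3=(0,0,0,0) R1=(0,0,0,0)
Op 3: merge R2<->R0 -> R2=(0,0,0,0) R0=(0,0,0,0)
Op 4: merge R3<->R1 -> R3=(0,0,0,0) R1=(0,0,0,0)
Op 5: merge R0<->R1 -> R0=(0,0,0,0) R1=(0,0,0,0)
Op 6: inc R0 by 4 -> R0=(4,0,0,0) value=4
Op 7: merge R2<->R0 -> R2=(4,0,0,0) R0=(4,0,0,0)
Op 8: merge R3<->R1 -> R3=(0,0,0,0) R1=(0,0,0,0)

Answer: 4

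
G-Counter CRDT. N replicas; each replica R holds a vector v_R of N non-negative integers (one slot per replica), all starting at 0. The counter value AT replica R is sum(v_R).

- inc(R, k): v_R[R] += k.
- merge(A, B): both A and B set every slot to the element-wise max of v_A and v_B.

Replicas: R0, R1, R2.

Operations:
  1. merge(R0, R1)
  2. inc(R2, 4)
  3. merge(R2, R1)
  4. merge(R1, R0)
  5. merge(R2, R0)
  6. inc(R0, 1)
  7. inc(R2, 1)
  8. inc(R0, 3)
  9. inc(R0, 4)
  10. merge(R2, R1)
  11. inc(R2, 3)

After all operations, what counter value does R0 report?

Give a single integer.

Op 1: merge R0<->R1 -> R0=(0,0,0) R1=(0,0,0)
Op 2: inc R2 by 4 -> R2=(0,0,4) value=4
Op 3: merge R2<->R1 -> R2=(0,0,4) R1=(0,0,4)
Op 4: merge R1<->R0 -> R1=(0,0,4) R0=(0,0,4)
Op 5: merge R2<->R0 -> R2=(0,0,4) R0=(0,0,4)
Op 6: inc R0 by 1 -> R0=(1,0,4) value=5
Op 7: inc R2 by 1 -> R2=(0,0,5) value=5
Op 8: inc R0 by 3 -> R0=(4,0,4) value=8
Op 9: inc R0 by 4 -> R0=(8,0,4) value=12
Op 10: merge R2<->R1 -> R2=(0,0,5) R1=(0,0,5)
Op 11: inc R2 by 3 -> R2=(0,0,8) value=8

Answer: 12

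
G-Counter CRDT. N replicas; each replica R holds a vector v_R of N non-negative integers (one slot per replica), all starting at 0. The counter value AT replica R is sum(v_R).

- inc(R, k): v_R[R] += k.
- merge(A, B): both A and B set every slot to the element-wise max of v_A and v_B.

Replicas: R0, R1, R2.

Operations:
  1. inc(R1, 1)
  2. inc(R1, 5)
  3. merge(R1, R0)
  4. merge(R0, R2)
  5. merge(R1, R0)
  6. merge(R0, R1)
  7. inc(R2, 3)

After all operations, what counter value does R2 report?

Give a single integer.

Answer: 9

Derivation:
Op 1: inc R1 by 1 -> R1=(0,1,0) value=1
Op 2: inc R1 by 5 -> R1=(0,6,0) value=6
Op 3: merge R1<->R0 -> R1=(0,6,0) R0=(0,6,0)
Op 4: merge R0<->R2 -> R0=(0,6,0) R2=(0,6,0)
Op 5: merge R1<->R0 -> R1=(0,6,0) R0=(0,6,0)
Op 6: merge R0<->R1 -> R0=(0,6,0) R1=(0,6,0)
Op 7: inc R2 by 3 -> R2=(0,6,3) value=9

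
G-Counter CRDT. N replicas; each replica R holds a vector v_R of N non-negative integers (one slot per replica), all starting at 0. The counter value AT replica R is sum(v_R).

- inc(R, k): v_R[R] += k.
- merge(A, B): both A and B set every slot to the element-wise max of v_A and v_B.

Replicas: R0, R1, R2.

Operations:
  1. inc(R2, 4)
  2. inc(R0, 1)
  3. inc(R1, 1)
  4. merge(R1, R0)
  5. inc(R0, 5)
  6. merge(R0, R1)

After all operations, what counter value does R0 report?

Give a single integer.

Answer: 7

Derivation:
Op 1: inc R2 by 4 -> R2=(0,0,4) value=4
Op 2: inc R0 by 1 -> R0=(1,0,0) value=1
Op 3: inc R1 by 1 -> R1=(0,1,0) value=1
Op 4: merge R1<->R0 -> R1=(1,1,0) R0=(1,1,0)
Op 5: inc R0 by 5 -> R0=(6,1,0) value=7
Op 6: merge R0<->R1 -> R0=(6,1,0) R1=(6,1,0)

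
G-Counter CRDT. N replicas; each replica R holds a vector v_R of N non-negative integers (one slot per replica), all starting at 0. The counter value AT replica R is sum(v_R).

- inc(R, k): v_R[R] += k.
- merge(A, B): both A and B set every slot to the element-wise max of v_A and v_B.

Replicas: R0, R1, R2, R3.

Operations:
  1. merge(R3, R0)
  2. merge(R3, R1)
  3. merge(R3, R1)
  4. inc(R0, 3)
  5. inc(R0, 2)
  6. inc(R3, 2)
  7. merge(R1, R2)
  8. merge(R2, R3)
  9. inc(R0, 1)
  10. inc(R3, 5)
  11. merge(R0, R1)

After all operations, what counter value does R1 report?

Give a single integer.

Answer: 6

Derivation:
Op 1: merge R3<->R0 -> R3=(0,0,0,0) R0=(0,0,0,0)
Op 2: merge R3<->R1 -> R3=(0,0,0,0) R1=(0,0,0,0)
Op 3: merge R3<->R1 -> R3=(0,0,0,0) R1=(0,0,0,0)
Op 4: inc R0 by 3 -> R0=(3,0,0,0) value=3
Op 5: inc R0 by 2 -> R0=(5,0,0,0) value=5
Op 6: inc R3 by 2 -> R3=(0,0,0,2) value=2
Op 7: merge R1<->R2 -> R1=(0,0,0,0) R2=(0,0,0,0)
Op 8: merge R2<->R3 -> R2=(0,0,0,2) R3=(0,0,0,2)
Op 9: inc R0 by 1 -> R0=(6,0,0,0) value=6
Op 10: inc R3 by 5 -> R3=(0,0,0,7) value=7
Op 11: merge R0<->R1 -> R0=(6,0,0,0) R1=(6,0,0,0)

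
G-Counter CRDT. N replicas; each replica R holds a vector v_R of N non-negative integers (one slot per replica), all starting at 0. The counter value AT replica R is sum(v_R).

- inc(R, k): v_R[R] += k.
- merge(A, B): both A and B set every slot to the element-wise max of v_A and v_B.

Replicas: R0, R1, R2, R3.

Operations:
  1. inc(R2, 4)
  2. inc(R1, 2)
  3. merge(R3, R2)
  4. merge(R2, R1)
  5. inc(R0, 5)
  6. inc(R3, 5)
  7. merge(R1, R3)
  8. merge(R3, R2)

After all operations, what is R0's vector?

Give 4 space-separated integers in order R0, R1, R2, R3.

Op 1: inc R2 by 4 -> R2=(0,0,4,0) value=4
Op 2: inc R1 by 2 -> R1=(0,2,0,0) value=2
Op 3: merge R3<->R2 -> R3=(0,0,4,0) R2=(0,0,4,0)
Op 4: merge R2<->R1 -> R2=(0,2,4,0) R1=(0,2,4,0)
Op 5: inc R0 by 5 -> R0=(5,0,0,0) value=5
Op 6: inc R3 by 5 -> R3=(0,0,4,5) value=9
Op 7: merge R1<->R3 -> R1=(0,2,4,5) R3=(0,2,4,5)
Op 8: merge R3<->R2 -> R3=(0,2,4,5) R2=(0,2,4,5)

Answer: 5 0 0 0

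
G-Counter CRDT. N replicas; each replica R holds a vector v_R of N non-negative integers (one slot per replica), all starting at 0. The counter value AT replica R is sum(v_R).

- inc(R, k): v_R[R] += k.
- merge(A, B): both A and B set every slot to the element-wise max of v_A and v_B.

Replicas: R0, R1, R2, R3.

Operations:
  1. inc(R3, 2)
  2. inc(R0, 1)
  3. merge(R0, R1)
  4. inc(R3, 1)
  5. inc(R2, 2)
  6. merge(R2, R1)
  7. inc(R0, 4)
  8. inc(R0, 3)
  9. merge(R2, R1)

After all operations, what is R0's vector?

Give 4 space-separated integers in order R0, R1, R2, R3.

Answer: 8 0 0 0

Derivation:
Op 1: inc R3 by 2 -> R3=(0,0,0,2) value=2
Op 2: inc R0 by 1 -> R0=(1,0,0,0) value=1
Op 3: merge R0<->R1 -> R0=(1,0,0,0) R1=(1,0,0,0)
Op 4: inc R3 by 1 -> R3=(0,0,0,3) value=3
Op 5: inc R2 by 2 -> R2=(0,0,2,0) value=2
Op 6: merge R2<->R1 -> R2=(1,0,2,0) R1=(1,0,2,0)
Op 7: inc R0 by 4 -> R0=(5,0,0,0) value=5
Op 8: inc R0 by 3 -> R0=(8,0,0,0) value=8
Op 9: merge R2<->R1 -> R2=(1,0,2,0) R1=(1,0,2,0)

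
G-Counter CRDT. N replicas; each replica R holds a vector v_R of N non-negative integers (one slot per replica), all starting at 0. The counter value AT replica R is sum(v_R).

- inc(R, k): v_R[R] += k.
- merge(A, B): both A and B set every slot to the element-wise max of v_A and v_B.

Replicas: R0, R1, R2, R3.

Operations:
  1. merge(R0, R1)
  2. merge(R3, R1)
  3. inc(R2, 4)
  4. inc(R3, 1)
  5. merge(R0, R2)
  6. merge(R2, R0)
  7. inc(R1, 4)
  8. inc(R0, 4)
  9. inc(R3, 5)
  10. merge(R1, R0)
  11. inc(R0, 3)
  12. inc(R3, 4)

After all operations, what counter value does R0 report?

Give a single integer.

Answer: 15

Derivation:
Op 1: merge R0<->R1 -> R0=(0,0,0,0) R1=(0,0,0,0)
Op 2: merge R3<->R1 -> R3=(0,0,0,0) R1=(0,0,0,0)
Op 3: inc R2 by 4 -> R2=(0,0,4,0) value=4
Op 4: inc R3 by 1 -> R3=(0,0,0,1) value=1
Op 5: merge R0<->R2 -> R0=(0,0,4,0) R2=(0,0,4,0)
Op 6: merge R2<->R0 -> R2=(0,0,4,0) R0=(0,0,4,0)
Op 7: inc R1 by 4 -> R1=(0,4,0,0) value=4
Op 8: inc R0 by 4 -> R0=(4,0,4,0) value=8
Op 9: inc R3 by 5 -> R3=(0,0,0,6) value=6
Op 10: merge R1<->R0 -> R1=(4,4,4,0) R0=(4,4,4,0)
Op 11: inc R0 by 3 -> R0=(7,4,4,0) value=15
Op 12: inc R3 by 4 -> R3=(0,0,0,10) value=10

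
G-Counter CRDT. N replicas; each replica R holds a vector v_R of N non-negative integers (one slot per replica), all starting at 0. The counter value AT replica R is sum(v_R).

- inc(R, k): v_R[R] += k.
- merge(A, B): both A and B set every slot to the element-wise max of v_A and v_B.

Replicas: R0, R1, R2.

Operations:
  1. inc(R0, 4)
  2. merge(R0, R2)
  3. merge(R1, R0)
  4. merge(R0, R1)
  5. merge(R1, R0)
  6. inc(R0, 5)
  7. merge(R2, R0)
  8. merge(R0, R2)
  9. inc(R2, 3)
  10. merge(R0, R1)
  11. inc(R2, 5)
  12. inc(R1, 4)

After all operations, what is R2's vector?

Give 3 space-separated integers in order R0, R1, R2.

Answer: 9 0 8

Derivation:
Op 1: inc R0 by 4 -> R0=(4,0,0) value=4
Op 2: merge R0<->R2 -> R0=(4,0,0) R2=(4,0,0)
Op 3: merge R1<->R0 -> R1=(4,0,0) R0=(4,0,0)
Op 4: merge R0<->R1 -> R0=(4,0,0) R1=(4,0,0)
Op 5: merge R1<->R0 -> R1=(4,0,0) R0=(4,0,0)
Op 6: inc R0 by 5 -> R0=(9,0,0) value=9
Op 7: merge R2<->R0 -> R2=(9,0,0) R0=(9,0,0)
Op 8: merge R0<->R2 -> R0=(9,0,0) R2=(9,0,0)
Op 9: inc R2 by 3 -> R2=(9,0,3) value=12
Op 10: merge R0<->R1 -> R0=(9,0,0) R1=(9,0,0)
Op 11: inc R2 by 5 -> R2=(9,0,8) value=17
Op 12: inc R1 by 4 -> R1=(9,4,0) value=13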